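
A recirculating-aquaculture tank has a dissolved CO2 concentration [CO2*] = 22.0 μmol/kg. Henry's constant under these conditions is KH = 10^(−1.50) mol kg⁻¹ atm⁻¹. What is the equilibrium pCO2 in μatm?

pCO2 = 696 μatm

KH = 10^(−1.50) = 3.162×10^-2 mol kg⁻¹ atm⁻¹
pCO2 = [CO2*]/KH = 22.0×10^-6 / 3.162×10^-2 = 6.96×10^-4 atm = 696 μatm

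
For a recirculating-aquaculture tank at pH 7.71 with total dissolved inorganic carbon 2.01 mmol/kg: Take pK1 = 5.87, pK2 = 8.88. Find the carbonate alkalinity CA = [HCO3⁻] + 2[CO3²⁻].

CA = 2.11 mmol/kg

CA = [HCO3⁻] + 2[CO3²⁻] = (α₁ + 2α₂)·DIC
At pH 7.71: [H⁺]/K1 = 10^-1.84 = 0.014454, K2/[H⁺] = 10^-1.17 = 0.067608
α₁ = 1/(1 + 0.014454 + 0.067608) = 1/1.0821 = 0.9242; α₂ = α₁·K2/[H⁺] = 0.06248
α₁ + 2α₂ = 1.0491
CA = 1.0491 × 2.01 = 2.11 mmol/kg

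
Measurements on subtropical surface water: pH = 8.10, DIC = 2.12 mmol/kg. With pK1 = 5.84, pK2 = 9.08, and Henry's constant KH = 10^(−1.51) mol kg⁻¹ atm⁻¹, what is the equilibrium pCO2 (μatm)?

α₀ = 1 / (1 + K1/[H⁺] + K1K2/[H⁺]²) = 1 / (1 + 10^+2.26 + 10^+1.28)
   = 1 / (1 + 181.97 + 19.055) = 1/202.02 = 0.004950
[CO2*] = α₀ × DIC = 0.004950 × 2.12 = 0.01049 mmol/kg = 10.49 μmol/kg
pCO2 = [CO2*]/KH = 1.049×10^-5 / 3.090×10^-2 = 340 μatm

pCO2 = 340 μatm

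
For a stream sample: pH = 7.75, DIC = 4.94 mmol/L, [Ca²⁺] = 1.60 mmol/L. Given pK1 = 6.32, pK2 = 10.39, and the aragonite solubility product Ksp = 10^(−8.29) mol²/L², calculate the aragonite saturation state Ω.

α₂ = 1 / (1 + [H⁺]/K2 + [H⁺]²/(K1K2)) = 1 / (1 + 10^+2.64 + 10^+1.21)
   = 1 / (1 + 436.52 + 16.218) = 1/453.73 = 0.002204
[CO3²⁻] = α₂ × DIC = 0.002204 × 4.94 = 0.01089 mmol/L = 10.89 μmol/L
Ksp = 10^(−8.29) = 5.129×10^-9
Ω = [Ca²⁺][CO3²⁻]/Ksp = (1.60×10^-3)(1.089×10^-5) / 5.129×10^-9 = 3.40

Ω = 3.40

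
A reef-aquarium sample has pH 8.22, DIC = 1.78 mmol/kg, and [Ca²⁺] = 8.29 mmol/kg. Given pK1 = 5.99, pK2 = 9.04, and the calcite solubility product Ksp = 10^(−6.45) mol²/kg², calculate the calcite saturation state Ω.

Ω = 5.44

α₂ = 1 / (1 + [H⁺]/K2 + [H⁺]²/(K1K2)) = 1 / (1 + 10^+0.82 + 10^-1.41)
   = 1 / (1 + 6.6069 + 0.038905) = 1/7.6458 = 0.1308
[CO3²⁻] = α₂ × DIC = 0.1308 × 1.78 = 0.2328 mmol/kg
Ksp = 10^(−6.45) = 3.548×10^-7
Ω = [Ca²⁺][CO3²⁻]/Ksp = (8.29×10^-3)(2.328×10^-4) / 3.548×10^-7 = 5.44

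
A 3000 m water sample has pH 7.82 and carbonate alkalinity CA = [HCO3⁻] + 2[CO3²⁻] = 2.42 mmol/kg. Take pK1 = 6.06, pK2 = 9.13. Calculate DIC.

DIC = 2.35 mmol/kg

CA = [HCO3⁻] + 2[CO3²⁻] = (α₁ + 2α₂)·DIC
At pH 7.82: [H⁺]/K1 = 10^-1.76 = 0.017378, K2/[H⁺] = 10^-1.31 = 0.048978
α₁ = 1/(1 + 0.017378 + 0.048978) = 1/1.0664 = 0.9378; α₂ = α₁·K2/[H⁺] = 0.04593
α₁ + 2α₂ = 1.0296
DIC = CA / (α₁ + 2α₂) = 2.42 / 1.0296 = 2.35 mmol/kg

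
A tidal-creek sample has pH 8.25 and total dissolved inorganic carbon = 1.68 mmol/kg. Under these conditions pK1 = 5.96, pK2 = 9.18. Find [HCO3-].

[HCO3⁻] = 1.50 mmol/kg

α₁ = 1 / (1 + [H⁺]/K1 + K2/[H⁺]) = 1 / (1 + 10^-2.29 + 10^-0.93)
   = 1 / (1 + 0.0051286 + 0.11749) = 1/1.1226 = 0.8908
[HCO3⁻] = α₁ × DIC = 0.8908 × 1.68 = 1.50 mmol/kg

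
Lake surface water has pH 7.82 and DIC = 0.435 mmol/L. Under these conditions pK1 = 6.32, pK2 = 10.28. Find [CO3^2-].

[CO3²⁻] = 1.46 μmol/L

α₂ = 1 / (1 + [H⁺]/K2 + [H⁺]²/(K1K2)) = 1 / (1 + 10^+2.46 + 10^+0.96)
   = 1 / (1 + 288.40 + 9.1201) = 1/298.52 = 0.003350
[CO3²⁻] = α₂ × DIC = 0.003350 × 0.435 = 0.00146 mmol/L = 1.46 μmol/L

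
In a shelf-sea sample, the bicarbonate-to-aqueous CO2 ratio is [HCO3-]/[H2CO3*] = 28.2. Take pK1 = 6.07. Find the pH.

pH = 7.52

From K1 = [H⁺][HCO3-]/[H2CO3*]:  pH = pK1 + log₁₀([HCO3-]/[H2CO3*])
log₁₀(28.2) = +1.450
pH = 6.07 + (+1.450) = 7.52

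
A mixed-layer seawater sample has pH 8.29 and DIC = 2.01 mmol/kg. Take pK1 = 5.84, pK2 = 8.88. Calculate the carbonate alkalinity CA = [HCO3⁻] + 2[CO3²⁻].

CA = [HCO3⁻] + 2[CO3²⁻] = (α₁ + 2α₂)·DIC
At pH 8.29: [H⁺]/K1 = 10^-2.45 = 0.0035481, K2/[H⁺] = 10^-0.59 = 0.25704
α₁ = 1/(1 + 0.0035481 + 0.25704) = 1/1.2606 = 0.7933; α₂ = α₁·K2/[H⁺] = 0.2039
α₁ + 2α₂ = 1.2011
CA = 1.2011 × 2.01 = 2.41 mmol/kg

CA = 2.41 mmol/kg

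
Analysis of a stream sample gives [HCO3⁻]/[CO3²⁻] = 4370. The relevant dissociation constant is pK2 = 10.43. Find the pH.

From K2 = [H⁺][CO3²⁻]/[HCO3⁻]:  pH = pK2 − log₁₀([HCO3⁻]/[CO3²⁻])
log₁₀(4370) = +3.640
pH = 10.43 − (+3.640) = 6.79

pH = 6.79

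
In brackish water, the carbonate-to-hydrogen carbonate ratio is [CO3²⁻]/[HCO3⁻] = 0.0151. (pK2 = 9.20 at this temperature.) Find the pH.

From K2 = [H⁺][CO3²⁻]/[HCO3⁻]:  pH = pK2 + log₁₀([CO3²⁻]/[HCO3⁻])
log₁₀(0.0151) = -1.821
pH = 9.20 + (-1.821) = 7.38

pH = 7.38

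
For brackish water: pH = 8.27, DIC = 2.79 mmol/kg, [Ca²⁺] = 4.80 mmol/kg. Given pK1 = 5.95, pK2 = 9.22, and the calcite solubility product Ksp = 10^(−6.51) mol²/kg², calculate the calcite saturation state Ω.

Ω = 4.35

α₂ = 1 / (1 + [H⁺]/K2 + [H⁺]²/(K1K2)) = 1 / (1 + 10^+0.95 + 10^-1.37)
   = 1 / (1 + 8.9125 + 0.042658) = 1/9.9552 = 0.1005
[CO3²⁻] = α₂ × DIC = 0.1005 × 2.79 = 0.2803 mmol/kg
Ksp = 10^(−6.51) = 3.090×10^-7
Ω = [Ca²⁺][CO3²⁻]/Ksp = (4.80×10^-3)(2.803×10^-4) / 3.090×10^-7 = 4.35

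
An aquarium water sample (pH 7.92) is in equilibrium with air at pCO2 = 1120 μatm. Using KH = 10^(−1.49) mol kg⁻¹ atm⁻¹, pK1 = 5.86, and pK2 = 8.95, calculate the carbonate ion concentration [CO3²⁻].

[CO2*] = KH · pCO2 = 10^(−1.49) × 1120×10^-6 = 3.624×10^-5 mol/kg
α₀ = 1/(1 + K1/[H⁺] + K1K2/[H⁺]²) = 1/(1 + 10^+2.06 + 10^+1.03) = 0.007903
DIC = [CO2*]/α₀ = 3.624×10^-5 / 0.007903 = 4.586 mmol/kg
[CO3²⁻] = α₂·DIC; α₂ = 0.08468, so [CO3²⁻] = 0.08468 × 4.586 = 0.388 mmol/kg

[CO3²⁻] = 0.388 mmol/kg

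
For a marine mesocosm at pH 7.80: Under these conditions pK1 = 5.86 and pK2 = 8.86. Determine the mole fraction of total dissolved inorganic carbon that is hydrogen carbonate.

α₁ = 0.910

α₁ = 1 / (1 + [H⁺]/K1 + K2/[H⁺]) = 1 / (1 + 10^-1.94 + 10^-1.06)
   = 1 / (1 + 0.011482 + 0.087096) = 1/1.0986 = 0.9103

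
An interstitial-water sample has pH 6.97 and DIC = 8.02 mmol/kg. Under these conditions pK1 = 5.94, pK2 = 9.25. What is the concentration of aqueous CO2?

[CO2*] = 0.681 mmol/kg

α₀ = 1 / (1 + K1/[H⁺] + K1K2/[H⁺]²) = 1 / (1 + 10^+1.03 + 10^-1.25)
   = 1 / (1 + 10.715 + 0.056234) = 1/11.771 = 0.08495
[CO2*] = α₀ × DIC = 0.08495 × 8.02 = 0.681 mmol/kg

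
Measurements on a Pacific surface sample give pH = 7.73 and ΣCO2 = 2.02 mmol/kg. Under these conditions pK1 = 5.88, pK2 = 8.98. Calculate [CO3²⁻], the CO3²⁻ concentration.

α₂ = 1 / (1 + [H⁺]/K2 + [H⁺]²/(K1K2)) = 1 / (1 + 10^+1.25 + 10^-0.60)
   = 1 / (1 + 17.783 + 0.25119) = 1/19.034 = 0.05254
[CO3²⁻] = α₂ × DIC = 0.05254 × 2.02 = 0.106 mmol/kg

[CO3²⁻] = 0.106 mmol/kg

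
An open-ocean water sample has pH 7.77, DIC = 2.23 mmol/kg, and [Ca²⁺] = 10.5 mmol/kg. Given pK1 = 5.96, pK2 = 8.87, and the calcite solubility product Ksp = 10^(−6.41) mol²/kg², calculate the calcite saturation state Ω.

Ω = 4.37

α₂ = 1 / (1 + [H⁺]/K2 + [H⁺]²/(K1K2)) = 1 / (1 + 10^+1.10 + 10^-0.71)
   = 1 / (1 + 12.589 + 0.19498) = 1/13.784 = 0.07255
[CO3²⁻] = α₂ × DIC = 0.07255 × 2.23 = 0.1618 mmol/kg
Ksp = 10^(−6.41) = 3.890×10^-7
Ω = [Ca²⁺][CO3²⁻]/Ksp = (10.5×10^-3)(1.618×10^-4) / 3.890×10^-7 = 4.37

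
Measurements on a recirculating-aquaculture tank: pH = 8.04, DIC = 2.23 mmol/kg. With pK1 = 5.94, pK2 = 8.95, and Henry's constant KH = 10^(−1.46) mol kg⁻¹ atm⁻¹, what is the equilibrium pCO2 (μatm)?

pCO2 = 452 μatm

α₀ = 1 / (1 + K1/[H⁺] + K1K2/[H⁺]²) = 1 / (1 + 10^+2.10 + 10^+1.19)
   = 1 / (1 + 125.89 + 15.488) = 1/142.38 = 0.007023
[CO2*] = α₀ × DIC = 0.007023 × 2.23 = 0.01566 mmol/kg = 15.66 μmol/kg
pCO2 = [CO2*]/KH = 1.566×10^-5 / 3.467×10^-2 = 452 μatm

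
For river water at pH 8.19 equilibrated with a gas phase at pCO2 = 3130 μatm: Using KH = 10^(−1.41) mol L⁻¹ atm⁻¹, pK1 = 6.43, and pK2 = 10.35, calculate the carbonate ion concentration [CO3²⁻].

[CO3²⁻] = 0.0485 mmol/L

[CO2*] = KH · pCO2 = 10^(−1.41) × 3130×10^-6 = 1.218×10^-4 mol/L
α₀ = 1/(1 + K1/[H⁺] + K1K2/[H⁺]²) = 1/(1 + 10^+1.76 + 10^-0.40) = 0.01697
DIC = [CO2*]/α₀ = 1.218×10^-4 / 0.01697 = 7.177 mmol/L
[CO3²⁻] = α₂·DIC; α₂ = 0.006754, so [CO3²⁻] = 0.006754 × 7.177 = 0.0485 mmol/L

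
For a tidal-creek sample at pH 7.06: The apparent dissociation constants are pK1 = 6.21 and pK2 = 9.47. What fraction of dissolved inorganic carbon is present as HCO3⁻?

α₁ = 0.873

α₁ = 1 / (1 + [H⁺]/K1 + K2/[H⁺]) = 1 / (1 + 10^-0.85 + 10^-2.41)
   = 1 / (1 + 0.14125 + 0.0038905) = 1/1.1451 = 0.8733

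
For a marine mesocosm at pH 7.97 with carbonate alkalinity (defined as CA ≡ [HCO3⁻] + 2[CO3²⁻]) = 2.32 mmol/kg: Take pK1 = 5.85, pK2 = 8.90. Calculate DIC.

CA = [HCO3⁻] + 2[CO3²⁻] = (α₁ + 2α₂)·DIC
At pH 7.97: [H⁺]/K1 = 10^-2.12 = 0.0075858, K2/[H⁺] = 10^-0.93 = 0.11749
α₁ = 1/(1 + 0.0075858 + 0.11749) = 1/1.1251 = 0.8888; α₂ = α₁·K2/[H⁺] = 0.1044
α₁ + 2α₂ = 1.0977
DIC = CA / (α₁ + 2α₂) = 2.32 / 1.0977 = 2.11 mmol/kg

DIC = 2.11 mmol/kg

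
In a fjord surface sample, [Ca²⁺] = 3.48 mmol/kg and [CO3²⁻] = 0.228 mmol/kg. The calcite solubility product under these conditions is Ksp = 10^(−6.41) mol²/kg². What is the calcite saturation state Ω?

Ω = 2.04

Ksp = 10^(−6.41) = 3.890×10^-7
Ω = [Ca²⁺][CO3²⁻]/Ksp = (3.48×10^-3)(0.228×10^-3) / 3.890×10^-7 = 2.04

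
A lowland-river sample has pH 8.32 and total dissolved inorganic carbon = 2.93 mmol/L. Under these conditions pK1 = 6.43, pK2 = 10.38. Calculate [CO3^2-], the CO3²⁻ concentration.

α₂ = 1 / (1 + [H⁺]/K2 + [H⁺]²/(K1K2)) = 1 / (1 + 10^+2.06 + 10^+0.17)
   = 1 / (1 + 114.82 + 1.4791) = 1/117.29 = 0.008526
[CO3²⁻] = α₂ × DIC = 0.008526 × 2.93 = 0.0250 mmol/L

[CO3²⁻] = 0.0250 mmol/L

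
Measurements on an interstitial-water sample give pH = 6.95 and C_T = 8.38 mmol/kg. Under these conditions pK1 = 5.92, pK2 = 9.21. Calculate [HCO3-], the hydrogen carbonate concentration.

α₁ = 1 / (1 + [H⁺]/K1 + K2/[H⁺]) = 1 / (1 + 10^-1.03 + 10^-2.26)
   = 1 / (1 + 0.093325 + 0.0054954) = 1/1.0988 = 0.9101
[HCO3⁻] = α₁ × DIC = 0.9101 × 8.38 = 7.63 mmol/kg

[HCO3⁻] = 7.63 mmol/kg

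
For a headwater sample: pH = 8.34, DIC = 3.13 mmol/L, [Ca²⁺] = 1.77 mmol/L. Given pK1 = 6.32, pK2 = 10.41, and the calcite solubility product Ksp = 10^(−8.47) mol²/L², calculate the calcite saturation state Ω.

α₂ = 1 / (1 + [H⁺]/K2 + [H⁺]²/(K1K2)) = 1 / (1 + 10^+2.07 + 10^+0.05)
   = 1 / (1 + 117.49 + 1.1220) = 1/119.61 = 0.008360
[CO3²⁻] = α₂ × DIC = 0.008360 × 3.13 = 0.02617 mmol/L
Ksp = 10^(−8.47) = 3.388×10^-9
Ω = [Ca²⁺][CO3²⁻]/Ksp = (1.77×10^-3)(2.617×10^-5) / 3.388×10^-9 = 13.7

Ω = 13.7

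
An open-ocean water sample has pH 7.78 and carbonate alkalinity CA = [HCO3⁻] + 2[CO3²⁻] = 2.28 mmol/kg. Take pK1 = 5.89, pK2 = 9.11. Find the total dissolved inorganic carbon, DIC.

CA = [HCO3⁻] + 2[CO3²⁻] = (α₁ + 2α₂)·DIC
At pH 7.78: [H⁺]/K1 = 10^-1.89 = 0.012882, K2/[H⁺] = 10^-1.33 = 0.046774
α₁ = 1/(1 + 0.012882 + 0.046774) = 1/1.0597 = 0.9437; α₂ = α₁·K2/[H⁺] = 0.04414
α₁ + 2α₂ = 1.0320
DIC = CA / (α₁ + 2α₂) = 2.28 / 1.0320 = 2.21 mmol/kg

DIC = 2.21 mmol/kg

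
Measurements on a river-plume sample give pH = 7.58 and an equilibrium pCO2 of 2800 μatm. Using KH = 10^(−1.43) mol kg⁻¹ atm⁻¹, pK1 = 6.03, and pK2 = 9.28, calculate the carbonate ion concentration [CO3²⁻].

[CO2*] = KH · pCO2 = 10^(−1.43) × 2800×10^-6 = 1.040×10^-4 mol/kg
α₀ = 1/(1 + K1/[H⁺] + K1K2/[H⁺]²) = 1/(1 + 10^+1.55 + 10^-0.15) = 0.02689
DIC = [CO2*]/α₀ = 1.040×10^-4 / 0.02689 = 3.869 mmol/kg
[CO3²⁻] = α₂·DIC; α₂ = 0.01904, so [CO3²⁻] = 0.01904 × 3.869 = 0.0736 mmol/kg

[CO3²⁻] = 0.0736 mmol/kg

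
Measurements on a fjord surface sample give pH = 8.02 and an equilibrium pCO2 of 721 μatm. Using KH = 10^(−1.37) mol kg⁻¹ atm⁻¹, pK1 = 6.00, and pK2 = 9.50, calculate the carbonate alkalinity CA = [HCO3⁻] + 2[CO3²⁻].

[CO2*] = KH · pCO2 = 10^(−1.37) × 721×10^-6 = 3.076×10^-5 mol/kg
α₀ = 1/(1 + K1/[H⁺] + K1K2/[H⁺]²) = 1/(1 + 10^+2.02 + 10^+0.54) = 0.009159
DIC = [CO2*]/α₀ = 3.076×10^-5 / 0.009159 = 3.358 mmol/kg
CA = (α₁ + 2α₂)·DIC = (0.9591 + 2×0.03176) × 3.358 = 3.43 mmol/kg

CA = 3.43 mmol/kg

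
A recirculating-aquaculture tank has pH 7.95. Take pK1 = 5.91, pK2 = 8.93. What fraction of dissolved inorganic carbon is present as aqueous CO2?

α₀ = 1 / (1 + K1/[H⁺] + K1K2/[H⁺]²) = 1 / (1 + 10^+2.04 + 10^+1.06)
   = 1 / (1 + 109.65 + 11.482) = 1/122.13 = 0.008188

α₀ = 0.00819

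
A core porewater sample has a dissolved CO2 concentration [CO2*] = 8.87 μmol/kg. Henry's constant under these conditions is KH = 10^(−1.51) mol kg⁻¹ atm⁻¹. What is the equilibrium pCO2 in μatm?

pCO2 = 287 μatm

KH = 10^(−1.51) = 3.090×10^-2 mol kg⁻¹ atm⁻¹
pCO2 = [CO2*]/KH = 8.87×10^-6 / 3.090×10^-2 = 2.87×10^-4 atm = 287 μatm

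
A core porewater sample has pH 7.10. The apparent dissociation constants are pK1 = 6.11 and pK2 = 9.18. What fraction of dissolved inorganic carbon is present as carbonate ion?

α₂ = 1 / (1 + [H⁺]/K2 + [H⁺]²/(K1K2)) = 1 / (1 + 10^+2.08 + 10^+1.09)
   = 1 / (1 + 120.23 + 12.303) = 1/133.53 = 0.007489

α₂ = 0.00749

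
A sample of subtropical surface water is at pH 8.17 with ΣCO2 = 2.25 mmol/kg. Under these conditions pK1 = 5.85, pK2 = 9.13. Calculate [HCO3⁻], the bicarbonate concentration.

α₁ = 1 / (1 + [H⁺]/K1 + K2/[H⁺]) = 1 / (1 + 10^-2.32 + 10^-0.96)
   = 1 / (1 + 0.0047863 + 0.10965) = 1/1.1144 = 0.8973
[HCO3⁻] = α₁ × DIC = 0.8973 × 2.25 = 2.02 mmol/kg

[HCO3⁻] = 2.02 mmol/kg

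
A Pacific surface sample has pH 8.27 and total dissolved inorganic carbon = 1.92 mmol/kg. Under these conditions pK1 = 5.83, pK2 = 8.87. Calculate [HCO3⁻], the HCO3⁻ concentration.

α₁ = 1 / (1 + [H⁺]/K1 + K2/[H⁺]) = 1 / (1 + 10^-2.44 + 10^-0.60)
   = 1 / (1 + 0.0036308 + 0.25119) = 1/1.2548 = 0.7969
[HCO3⁻] = α₁ × DIC = 0.7969 × 1.92 = 1.53 mmol/kg

[HCO3⁻] = 1.53 mmol/kg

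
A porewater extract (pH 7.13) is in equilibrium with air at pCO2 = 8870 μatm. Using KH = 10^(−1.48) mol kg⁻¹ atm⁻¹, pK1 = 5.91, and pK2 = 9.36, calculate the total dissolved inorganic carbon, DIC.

[CO2*] = KH · pCO2 = 10^(−1.48) × 8870×10^-6 = 2.937×10^-4 mol/kg
α₀ = 1/(1 + K1/[H⁺] + K1K2/[H⁺]²) = 1/(1 + 10^+1.22 + 10^-1.01) = 0.05652
DIC = [CO2*]/α₀ = 2.937×10^-4 / 0.05652 = 5.20 mmol/kg

DIC = 5.20 mmol/kg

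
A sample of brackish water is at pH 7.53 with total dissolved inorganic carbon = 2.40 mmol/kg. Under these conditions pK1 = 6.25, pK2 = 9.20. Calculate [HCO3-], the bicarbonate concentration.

α₁ = 1 / (1 + [H⁺]/K1 + K2/[H⁺]) = 1 / (1 + 10^-1.28 + 10^-1.67)
   = 1 / (1 + 0.052481 + 0.021380) = 1/1.0739 = 0.9312
[HCO3⁻] = α₁ × DIC = 0.9312 × 2.40 = 2.23 mmol/kg

[HCO3⁻] = 2.23 mmol/kg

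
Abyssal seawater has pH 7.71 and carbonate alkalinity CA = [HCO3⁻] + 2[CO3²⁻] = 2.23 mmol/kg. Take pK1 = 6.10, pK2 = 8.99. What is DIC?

DIC = 2.17 mmol/kg

CA = [HCO3⁻] + 2[CO3²⁻] = (α₁ + 2α₂)·DIC
At pH 7.71: [H⁺]/K1 = 10^-1.61 = 0.024547, K2/[H⁺] = 10^-1.28 = 0.052481
α₁ = 1/(1 + 0.024547 + 0.052481) = 1/1.0770 = 0.9285; α₂ = α₁·K2/[H⁺] = 0.04873
α₁ + 2α₂ = 1.0259
DIC = CA / (α₁ + 2α₂) = 2.23 / 1.0259 = 2.17 mmol/kg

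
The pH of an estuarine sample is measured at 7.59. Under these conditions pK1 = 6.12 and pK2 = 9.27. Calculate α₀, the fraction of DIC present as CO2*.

α₀ = 0.0321

α₀ = 1 / (1 + K1/[H⁺] + K1K2/[H⁺]²) = 1 / (1 + 10^+1.47 + 10^-0.21)
   = 1 / (1 + 29.512 + 0.61660) = 1/31.129 = 0.03212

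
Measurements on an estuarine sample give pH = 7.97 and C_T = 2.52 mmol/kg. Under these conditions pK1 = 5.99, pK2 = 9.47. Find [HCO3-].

[HCO3⁻] = 2.42 mmol/kg

α₁ = 1 / (1 + [H⁺]/K1 + K2/[H⁺]) = 1 / (1 + 10^-1.98 + 10^-1.50)
   = 1 / (1 + 0.010471 + 0.031623) = 1/1.0421 = 0.9596
[HCO3⁻] = α₁ × DIC = 0.9596 × 2.52 = 2.42 mmol/kg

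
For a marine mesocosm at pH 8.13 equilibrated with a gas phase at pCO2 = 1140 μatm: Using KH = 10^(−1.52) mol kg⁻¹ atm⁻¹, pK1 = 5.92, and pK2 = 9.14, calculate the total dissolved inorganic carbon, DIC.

DIC = 6.16 mmol/kg

[CO2*] = KH · pCO2 = 10^(−1.52) × 1140×10^-6 = 3.443×10^-5 mol/kg
α₀ = 1/(1 + K1/[H⁺] + K1K2/[H⁺]²) = 1/(1 + 10^+2.21 + 10^+1.20) = 0.005586
DIC = [CO2*]/α₀ = 3.443×10^-5 / 0.005586 = 6.16 mmol/kg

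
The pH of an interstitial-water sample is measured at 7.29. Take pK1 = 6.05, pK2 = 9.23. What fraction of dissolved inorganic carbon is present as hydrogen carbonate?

α₁ = 1 / (1 + [H⁺]/K1 + K2/[H⁺]) = 1 / (1 + 10^-1.24 + 10^-1.94)
   = 1 / (1 + 0.057544 + 0.011482) = 1/1.0690 = 0.9354

α₁ = 0.935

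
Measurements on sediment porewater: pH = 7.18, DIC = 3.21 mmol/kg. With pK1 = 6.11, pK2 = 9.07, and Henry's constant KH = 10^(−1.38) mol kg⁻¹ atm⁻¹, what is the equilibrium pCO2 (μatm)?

pCO2 = 5970 μatm

α₀ = 1 / (1 + K1/[H⁺] + K1K2/[H⁺]²) = 1 / (1 + 10^+1.07 + 10^-0.82)
   = 1 / (1 + 11.749 + 0.15136) = 1/12.900 = 0.07752
[CO2*] = α₀ × DIC = 0.07752 × 3.21 = 0.2488 mmol/kg
pCO2 = [CO2*]/KH = 2.488×10^-4 / 4.169×10^-2 = 5970 μatm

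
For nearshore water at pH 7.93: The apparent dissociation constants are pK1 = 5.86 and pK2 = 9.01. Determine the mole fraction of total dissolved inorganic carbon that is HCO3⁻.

α₁ = 1 / (1 + [H⁺]/K1 + K2/[H⁺]) = 1 / (1 + 10^-2.07 + 10^-1.08)
   = 1 / (1 + 0.0085114 + 0.083176) = 1/1.0917 = 0.9160

α₁ = 0.916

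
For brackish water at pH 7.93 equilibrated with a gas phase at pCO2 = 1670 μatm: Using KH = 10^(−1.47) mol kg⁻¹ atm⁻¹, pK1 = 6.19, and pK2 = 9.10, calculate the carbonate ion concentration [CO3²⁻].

[CO3²⁻] = 0.210 mmol/kg

[CO2*] = KH · pCO2 = 10^(−1.47) × 1670×10^-6 = 5.659×10^-5 mol/kg
α₀ = 1/(1 + K1/[H⁺] + K1K2/[H⁺]²) = 1/(1 + 10^+1.74 + 10^+0.57) = 0.01676
DIC = [CO2*]/α₀ = 5.659×10^-5 / 0.01676 = 3.377 mmol/kg
[CO3²⁻] = α₂·DIC; α₂ = 0.06227, so [CO3²⁻] = 0.06227 × 3.377 = 0.210 mmol/kg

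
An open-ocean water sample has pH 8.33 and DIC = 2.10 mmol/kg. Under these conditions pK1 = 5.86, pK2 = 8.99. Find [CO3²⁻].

α₂ = 1 / (1 + [H⁺]/K2 + [H⁺]²/(K1K2)) = 1 / (1 + 10^+0.66 + 10^-1.81)
   = 1 / (1 + 4.5709 + 0.015488) = 1/5.5864 = 0.1790
[CO3²⁻] = α₂ × DIC = 0.1790 × 2.10 = 0.376 mmol/kg

[CO3²⁻] = 0.376 mmol/kg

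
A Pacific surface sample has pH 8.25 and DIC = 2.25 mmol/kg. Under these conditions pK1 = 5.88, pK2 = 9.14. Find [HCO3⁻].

α₁ = 1 / (1 + [H⁺]/K1 + K2/[H⁺]) = 1 / (1 + 10^-2.37 + 10^-0.89)
   = 1 / (1 + 0.0042658 + 0.12882) = 1/1.1331 = 0.8825
[HCO3⁻] = α₁ × DIC = 0.8825 × 2.25 = 1.99 mmol/kg

[HCO3⁻] = 1.99 mmol/kg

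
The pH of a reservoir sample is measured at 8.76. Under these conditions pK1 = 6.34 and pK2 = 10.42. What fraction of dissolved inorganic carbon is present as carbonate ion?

α₂ = 1 / (1 + [H⁺]/K2 + [H⁺]²/(K1K2)) = 1 / (1 + 10^+1.66 + 10^-0.76)
   = 1 / (1 + 45.709 + 0.17378) = 1/46.883 = 0.02133

α₂ = 0.0213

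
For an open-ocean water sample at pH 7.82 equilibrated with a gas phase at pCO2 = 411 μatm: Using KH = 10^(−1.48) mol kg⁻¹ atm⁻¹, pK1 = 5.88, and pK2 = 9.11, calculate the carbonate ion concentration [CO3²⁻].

[CO3²⁻] = 0.0608 mmol/kg

[CO2*] = KH · pCO2 = 10^(−1.48) × 411×10^-6 = 1.361×10^-5 mol/kg
α₀ = 1/(1 + K1/[H⁺] + K1K2/[H⁺]²) = 1/(1 + 10^+1.94 + 10^+0.65) = 0.01080
DIC = [CO2*]/α₀ = 1.361×10^-5 / 0.01080 = 1.260 mmol/kg
[CO3²⁻] = α₂·DIC; α₂ = 0.04826, so [CO3²⁻] = 0.04826 × 1.260 = 0.0608 mmol/kg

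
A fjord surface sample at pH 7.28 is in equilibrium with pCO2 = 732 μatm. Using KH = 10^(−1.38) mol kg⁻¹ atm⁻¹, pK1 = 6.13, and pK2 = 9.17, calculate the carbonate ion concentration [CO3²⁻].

[CO2*] = KH · pCO2 = 10^(−1.38) × 732×10^-6 = 3.051×10^-5 mol/kg
α₀ = 1/(1 + K1/[H⁺] + K1K2/[H⁺]²) = 1/(1 + 10^+1.15 + 10^-0.74) = 0.06533
DIC = [CO2*]/α₀ = 3.051×10^-5 / 0.06533 = 0.4671 mmol/kg
[CO3²⁻] = α₂·DIC; α₂ = 0.01189, so [CO3²⁻] = 0.01189 × 0.4671 = 0.00555 mmol/kg = 5.55 μmol/kg

[CO3²⁻] = 5.55 μmol/kg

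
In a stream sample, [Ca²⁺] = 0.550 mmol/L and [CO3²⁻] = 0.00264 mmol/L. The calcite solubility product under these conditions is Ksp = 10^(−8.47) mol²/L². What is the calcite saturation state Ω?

Ksp = 10^(−8.47) = 3.388×10^-9
Ω = [Ca²⁺][CO3²⁻]/Ksp = (0.550×10^-3)(0.00264×10^-3) / 3.388×10^-9 = 0.429

Ω = 0.429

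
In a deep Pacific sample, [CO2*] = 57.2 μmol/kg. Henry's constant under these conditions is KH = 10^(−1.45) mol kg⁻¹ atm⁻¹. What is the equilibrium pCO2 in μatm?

pCO2 = 1610 μatm

KH = 10^(−1.45) = 3.548×10^-2 mol kg⁻¹ atm⁻¹
pCO2 = [CO2*]/KH = 57.2×10^-6 / 3.548×10^-2 = 1.61×10^-3 atm = 1610 μatm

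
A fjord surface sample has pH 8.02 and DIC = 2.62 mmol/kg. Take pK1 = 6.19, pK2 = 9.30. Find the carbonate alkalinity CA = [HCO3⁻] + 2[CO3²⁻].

CA = [HCO3⁻] + 2[CO3²⁻] = (α₁ + 2α₂)·DIC
At pH 8.02: [H⁺]/K1 = 10^-1.83 = 0.014791, K2/[H⁺] = 10^-1.28 = 0.052481
α₁ = 1/(1 + 0.014791 + 0.052481) = 1/1.0673 = 0.9370; α₂ = α₁·K2/[H⁺] = 0.04917
α₁ + 2α₂ = 1.0353
CA = 1.0353 × 2.62 = 2.71 mmol/kg

CA = 2.71 mmol/kg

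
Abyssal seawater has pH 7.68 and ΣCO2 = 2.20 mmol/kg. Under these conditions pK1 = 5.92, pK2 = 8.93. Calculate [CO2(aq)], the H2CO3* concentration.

α₀ = 1 / (1 + K1/[H⁺] + K1K2/[H⁺]²) = 1 / (1 + 10^+1.76 + 10^+0.51)
   = 1 / (1 + 57.544 + 3.2359) = 1/61.780 = 0.01619
[CO2*] = α₀ × DIC = 0.01619 × 2.20 = 0.0356 mmol/kg

[CO2*] = 0.0356 mmol/kg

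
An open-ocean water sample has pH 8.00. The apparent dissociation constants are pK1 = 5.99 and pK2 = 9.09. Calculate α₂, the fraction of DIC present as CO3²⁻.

α₂ = 0.0745

α₂ = 1 / (1 + [H⁺]/K2 + [H⁺]²/(K1K2)) = 1 / (1 + 10^+1.09 + 10^-0.92)
   = 1 / (1 + 12.303 + 0.12023) = 1/13.423 = 0.07450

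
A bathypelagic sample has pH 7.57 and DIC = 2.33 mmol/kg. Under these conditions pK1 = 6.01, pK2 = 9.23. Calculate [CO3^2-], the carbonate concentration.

[CO3²⁻] = 0.0486 mmol/kg

α₂ = 1 / (1 + [H⁺]/K2 + [H⁺]²/(K1K2)) = 1 / (1 + 10^+1.66 + 10^+0.10)
   = 1 / (1 + 45.709 + 1.2589) = 1/47.968 = 0.02085
[CO3²⁻] = α₂ × DIC = 0.02085 × 2.33 = 0.0486 mmol/kg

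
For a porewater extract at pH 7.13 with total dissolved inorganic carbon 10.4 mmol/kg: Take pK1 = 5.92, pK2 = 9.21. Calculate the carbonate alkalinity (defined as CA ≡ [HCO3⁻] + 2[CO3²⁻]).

CA = [HCO3⁻] + 2[CO3²⁻] = (α₁ + 2α₂)·DIC
At pH 7.13: [H⁺]/K1 = 10^-1.21 = 0.061660, K2/[H⁺] = 10^-2.08 = 0.0083176
α₁ = 1/(1 + 0.061660 + 0.0083176) = 1/1.0700 = 0.9346; α₂ = α₁·K2/[H⁺] = 0.007774
α₁ + 2α₂ = 0.9501
CA = 0.9501 × 10.4 = 9.88 mmol/kg

CA = 9.88 mmol/kg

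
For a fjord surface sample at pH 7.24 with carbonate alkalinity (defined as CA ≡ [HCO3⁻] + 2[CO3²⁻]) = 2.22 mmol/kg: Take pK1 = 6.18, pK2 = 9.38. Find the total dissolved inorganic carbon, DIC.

CA = [HCO3⁻] + 2[CO3²⁻] = (α₁ + 2α₂)·DIC
At pH 7.24: [H⁺]/K1 = 10^-1.06 = 0.087096, K2/[H⁺] = 10^-2.14 = 0.0072444
α₁ = 1/(1 + 0.087096 + 0.0072444) = 1/1.0943 = 0.9138; α₂ = α₁·K2/[H⁺] = 0.006620
α₁ + 2α₂ = 0.9270
DIC = CA / (α₁ + 2α₂) = 2.22 / 0.9270 = 2.39 mmol/kg

DIC = 2.39 mmol/kg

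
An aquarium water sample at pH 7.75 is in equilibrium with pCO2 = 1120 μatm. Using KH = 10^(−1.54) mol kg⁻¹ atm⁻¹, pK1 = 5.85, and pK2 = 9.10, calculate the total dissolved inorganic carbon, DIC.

[CO2*] = KH · pCO2 = 10^(−1.54) × 1120×10^-6 = 3.230×10^-5 mol/kg
α₀ = 1/(1 + K1/[H⁺] + K1K2/[H⁺]²) = 1/(1 + 10^+1.90 + 10^+0.55) = 0.01191
DIC = [CO2*]/α₀ = 3.230×10^-5 / 0.01191 = 2.71 mmol/kg

DIC = 2.71 mmol/kg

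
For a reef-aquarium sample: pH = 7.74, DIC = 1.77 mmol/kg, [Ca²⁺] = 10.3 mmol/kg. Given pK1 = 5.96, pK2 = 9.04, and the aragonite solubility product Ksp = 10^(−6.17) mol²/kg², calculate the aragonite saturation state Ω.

α₂ = 1 / (1 + [H⁺]/K2 + [H⁺]²/(K1K2)) = 1 / (1 + 10^+1.30 + 10^-0.48)
   = 1 / (1 + 19.953 + 0.33113) = 1/21.284 = 0.04698
[CO3²⁻] = α₂ × DIC = 0.04698 × 1.77 = 0.08316 mmol/kg
Ksp = 10^(−6.17) = 6.761×10^-7
Ω = [Ca²⁺][CO3²⁻]/Ksp = (10.3×10^-3)(8.316×10^-5) / 6.761×10^-7 = 1.27

Ω = 1.27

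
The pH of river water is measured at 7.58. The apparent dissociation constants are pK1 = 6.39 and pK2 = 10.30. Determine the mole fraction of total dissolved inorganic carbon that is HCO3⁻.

α₁ = 1 / (1 + [H⁺]/K1 + K2/[H⁺]) = 1 / (1 + 10^-1.19 + 10^-2.72)
   = 1 / (1 + 0.064565 + 0.0019055) = 1/1.0665 = 0.9377

α₁ = 0.938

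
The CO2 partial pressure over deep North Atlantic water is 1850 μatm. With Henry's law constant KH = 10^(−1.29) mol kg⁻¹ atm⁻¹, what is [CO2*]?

[CO2*] = 94.9 μmol/kg

KH = 10^(−1.29) = 5.129×10^-2 mol kg⁻¹ atm⁻¹
[CO2*] = KH · pCO2 = 5.129×10^-2 × 1850×10^-6 atm = 9.49×10^-5 mol/kg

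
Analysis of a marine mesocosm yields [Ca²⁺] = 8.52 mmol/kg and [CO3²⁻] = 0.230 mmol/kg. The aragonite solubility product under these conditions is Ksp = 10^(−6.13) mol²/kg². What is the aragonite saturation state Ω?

Ω = 2.64

Ksp = 10^(−6.13) = 7.413×10^-7
Ω = [Ca²⁺][CO3²⁻]/Ksp = (8.52×10^-3)(0.230×10^-3) / 7.413×10^-7 = 2.64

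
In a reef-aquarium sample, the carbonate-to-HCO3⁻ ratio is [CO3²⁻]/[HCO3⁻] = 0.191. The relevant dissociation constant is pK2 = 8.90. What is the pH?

From K2 = [H⁺][CO3²⁻]/[HCO3⁻]:  pH = pK2 + log₁₀([CO3²⁻]/[HCO3⁻])
log₁₀(0.191) = -0.719
pH = 8.90 + (-0.719) = 8.18

pH = 8.18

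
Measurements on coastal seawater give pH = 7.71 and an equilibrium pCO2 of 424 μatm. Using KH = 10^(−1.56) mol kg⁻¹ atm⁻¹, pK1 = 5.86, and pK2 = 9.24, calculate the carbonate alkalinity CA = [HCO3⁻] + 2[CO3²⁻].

[CO2*] = KH · pCO2 = 10^(−1.56) × 424×10^-6 = 1.168×10^-5 mol/kg
α₀ = 1/(1 + K1/[H⁺] + K1K2/[H⁺]²) = 1/(1 + 10^+1.85 + 10^+0.32) = 0.01353
DIC = [CO2*]/α₀ = 1.168×10^-5 / 0.01353 = 0.8628 mmol/kg
CA = (α₁ + 2α₂)·DIC = (0.9582 + 2×0.02828) × 0.8628 = 0.876 mmol/kg

CA = 0.876 mmol/kg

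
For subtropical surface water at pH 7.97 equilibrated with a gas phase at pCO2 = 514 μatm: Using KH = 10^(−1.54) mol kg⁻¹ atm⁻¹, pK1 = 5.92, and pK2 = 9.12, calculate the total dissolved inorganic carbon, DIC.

DIC = 1.80 mmol/kg

[CO2*] = KH · pCO2 = 10^(−1.54) × 514×10^-6 = 1.482×10^-5 mol/kg
α₀ = 1/(1 + K1/[H⁺] + K1K2/[H⁺]²) = 1/(1 + 10^+2.05 + 10^+0.90) = 0.008255
DIC = [CO2*]/α₀ = 1.482×10^-5 / 0.008255 = 1.80 mmol/kg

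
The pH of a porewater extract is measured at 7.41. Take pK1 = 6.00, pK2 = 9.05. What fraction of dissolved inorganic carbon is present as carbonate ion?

α₂ = 0.0216

α₂ = 1 / (1 + [H⁺]/K2 + [H⁺]²/(K1K2)) = 1 / (1 + 10^+1.64 + 10^+0.23)
   = 1 / (1 + 43.652 + 1.6982) = 1/46.350 = 0.02158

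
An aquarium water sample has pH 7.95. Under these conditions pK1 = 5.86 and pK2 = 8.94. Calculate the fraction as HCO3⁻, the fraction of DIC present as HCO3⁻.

α₁ = 0.901

α₁ = 1 / (1 + [H⁺]/K1 + K2/[H⁺]) = 1 / (1 + 10^-2.09 + 10^-0.99)
   = 1 / (1 + 0.0081283 + 0.10233) = 1/1.1105 = 0.9005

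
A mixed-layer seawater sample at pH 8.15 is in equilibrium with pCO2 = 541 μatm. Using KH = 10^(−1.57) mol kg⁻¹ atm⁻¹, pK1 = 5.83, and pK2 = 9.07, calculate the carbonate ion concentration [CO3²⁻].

[CO2*] = KH · pCO2 = 10^(−1.57) × 541×10^-6 = 1.456×10^-5 mol/kg
α₀ = 1/(1 + K1/[H⁺] + K1K2/[H⁺]²) = 1/(1 + 10^+2.32 + 10^+1.40) = 0.004254
DIC = [CO2*]/α₀ = 1.456×10^-5 / 0.004254 = 3.423 mmol/kg
[CO3²⁻] = α₂·DIC; α₂ = 0.1069, so [CO3²⁻] = 0.1069 × 3.423 = 0.366 mmol/kg

[CO3²⁻] = 0.366 mmol/kg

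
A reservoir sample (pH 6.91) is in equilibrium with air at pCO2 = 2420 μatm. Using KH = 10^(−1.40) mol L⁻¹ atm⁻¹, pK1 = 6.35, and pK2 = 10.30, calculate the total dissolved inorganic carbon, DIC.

DIC = 0.446 mmol/L

[CO2*] = KH · pCO2 = 10^(−1.40) × 2420×10^-6 = 9.634×10^-5 mol/L
α₀ = 1/(1 + K1/[H⁺] + K1K2/[H⁺]²) = 1/(1 + 10^+0.56 + 10^-2.83) = 0.2159
DIC = [CO2*]/α₀ = 9.634×10^-5 / 0.2159 = 0.446 mmol/L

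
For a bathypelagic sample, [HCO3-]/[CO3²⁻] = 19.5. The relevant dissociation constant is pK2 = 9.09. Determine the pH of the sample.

pH = 7.80

From K2 = [H⁺][CO3²⁻]/[HCO3-]:  pH = pK2 − log₁₀([HCO3-]/[CO3²⁻])
log₁₀(19.5) = +1.290
pH = 9.09 − (+1.290) = 7.80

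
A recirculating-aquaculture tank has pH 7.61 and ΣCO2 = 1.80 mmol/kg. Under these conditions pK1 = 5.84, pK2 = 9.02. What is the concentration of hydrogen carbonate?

α₁ = 1 / (1 + [H⁺]/K1 + K2/[H⁺]) = 1 / (1 + 10^-1.77 + 10^-1.41)
   = 1 / (1 + 0.016982 + 0.038905) = 1/1.0559 = 0.9471
[HCO3⁻] = α₁ × DIC = 0.9471 × 1.80 = 1.70 mmol/kg

[HCO3⁻] = 1.70 mmol/kg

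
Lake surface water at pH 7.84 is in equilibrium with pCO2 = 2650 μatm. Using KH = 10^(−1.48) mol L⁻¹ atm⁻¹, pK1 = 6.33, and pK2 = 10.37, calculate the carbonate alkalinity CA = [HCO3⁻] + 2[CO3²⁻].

CA = 2.86 mmol/L

[CO2*] = KH · pCO2 = 10^(−1.48) × 2650×10^-6 = 8.775×10^-5 mol/L
α₀ = 1/(1 + K1/[H⁺] + K1K2/[H⁺]²) = 1/(1 + 10^+1.51 + 10^-1.02) = 0.02989
DIC = [CO2*]/α₀ = 8.775×10^-5 / 0.02989 = 2.936 mmol/L
CA = (α₁ + 2α₂)·DIC = (0.9673 + 2×0.002855) × 2.936 = 2.86 mmol/L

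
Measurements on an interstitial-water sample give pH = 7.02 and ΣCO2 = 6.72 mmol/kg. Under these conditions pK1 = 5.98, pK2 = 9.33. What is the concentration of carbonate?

[CO3²⁻] = 0.0300 mmol/kg

α₂ = 1 / (1 + [H⁺]/K2 + [H⁺]²/(K1K2)) = 1 / (1 + 10^+2.31 + 10^+1.27)
   = 1 / (1 + 204.17 + 18.621) = 1/223.79 = 0.004468
[CO3²⁻] = α₂ × DIC = 0.004468 × 6.72 = 0.0300 mmol/kg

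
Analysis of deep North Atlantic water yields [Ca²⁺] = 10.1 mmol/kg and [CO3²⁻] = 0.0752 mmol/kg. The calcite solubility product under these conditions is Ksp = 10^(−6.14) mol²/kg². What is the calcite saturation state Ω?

Ksp = 10^(−6.14) = 7.244×10^-7
Ω = [Ca²⁺][CO3²⁻]/Ksp = (10.1×10^-3)(0.0752×10^-3) / 7.244×10^-7 = 1.05

Ω = 1.05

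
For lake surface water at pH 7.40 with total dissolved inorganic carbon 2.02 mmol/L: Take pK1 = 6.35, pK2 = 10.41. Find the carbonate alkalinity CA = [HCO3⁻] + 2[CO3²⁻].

CA = [HCO3⁻] + 2[CO3²⁻] = (α₁ + 2α₂)·DIC
At pH 7.40: [H⁺]/K1 = 10^-1.05 = 0.089125, K2/[H⁺] = 10^-3.01 = 0.00097724
α₁ = 1/(1 + 0.089125 + 0.00097724) = 1/1.0901 = 0.9173; α₂ = α₁·K2/[H⁺] = 0.0008965
α₁ + 2α₂ = 0.9191
CA = 0.9191 × 2.02 = 1.86 mmol/L

CA = 1.86 mmol/L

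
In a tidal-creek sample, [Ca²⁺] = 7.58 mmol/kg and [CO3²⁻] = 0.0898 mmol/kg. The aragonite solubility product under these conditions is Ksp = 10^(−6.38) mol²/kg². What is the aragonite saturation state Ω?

Ω = 1.63

Ksp = 10^(−6.38) = 4.169×10^-7
Ω = [Ca²⁺][CO3²⁻]/Ksp = (7.58×10^-3)(0.0898×10^-3) / 4.169×10^-7 = 1.63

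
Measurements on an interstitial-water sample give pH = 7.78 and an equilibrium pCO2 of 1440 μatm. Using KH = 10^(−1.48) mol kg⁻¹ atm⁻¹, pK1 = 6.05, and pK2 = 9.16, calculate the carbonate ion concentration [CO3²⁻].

[CO2*] = KH · pCO2 = 10^(−1.48) × 1440×10^-6 = 4.768×10^-5 mol/kg
α₀ = 1/(1 + K1/[H⁺] + K1K2/[H⁺]²) = 1/(1 + 10^+1.73 + 10^+0.35) = 0.01756
DIC = [CO2*]/α₀ = 4.768×10^-5 / 0.01756 = 2.715 mmol/kg
[CO3²⁻] = α₂·DIC; α₂ = 0.03932, so [CO3²⁻] = 0.03932 × 2.715 = 0.107 mmol/kg

[CO3²⁻] = 0.107 mmol/kg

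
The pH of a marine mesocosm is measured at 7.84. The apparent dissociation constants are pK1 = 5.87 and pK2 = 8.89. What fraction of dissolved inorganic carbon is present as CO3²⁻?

α₂ = 1 / (1 + [H⁺]/K2 + [H⁺]²/(K1K2)) = 1 / (1 + 10^+1.05 + 10^-0.92)
   = 1 / (1 + 11.220 + 0.12023) = 1/12.340 = 0.08103

α₂ = 0.0810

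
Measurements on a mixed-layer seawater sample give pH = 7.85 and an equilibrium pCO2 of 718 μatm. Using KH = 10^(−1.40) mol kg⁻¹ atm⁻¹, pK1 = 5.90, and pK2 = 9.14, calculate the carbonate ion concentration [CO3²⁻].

[CO2*] = KH · pCO2 = 10^(−1.40) × 718×10^-6 = 2.858×10^-5 mol/kg
α₀ = 1/(1 + K1/[H⁺] + K1K2/[H⁺]²) = 1/(1 + 10^+1.95 + 10^+0.66) = 0.01056
DIC = [CO2*]/α₀ = 2.858×10^-5 / 0.01056 = 2.707 mmol/kg
[CO3²⁻] = α₂·DIC; α₂ = 0.04827, so [CO3²⁻] = 0.04827 × 2.707 = 0.131 mmol/kg

[CO3²⁻] = 0.131 mmol/kg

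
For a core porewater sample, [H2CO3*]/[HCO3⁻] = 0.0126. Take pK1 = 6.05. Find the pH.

From K1 = [H⁺][HCO3⁻]/[H2CO3*]:  pH = pK1 − log₁₀([H2CO3*]/[HCO3⁻])
log₁₀(0.0126) = -1.900
pH = 6.05 − (-1.900) = 7.95

pH = 7.95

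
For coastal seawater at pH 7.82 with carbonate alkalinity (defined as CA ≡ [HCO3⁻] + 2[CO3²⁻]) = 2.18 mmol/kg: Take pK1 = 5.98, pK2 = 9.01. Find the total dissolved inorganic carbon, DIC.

CA = [HCO3⁻] + 2[CO3²⁻] = (α₁ + 2α₂)·DIC
At pH 7.82: [H⁺]/K1 = 10^-1.84 = 0.014454, K2/[H⁺] = 10^-1.19 = 0.064565
α₁ = 1/(1 + 0.014454 + 0.064565) = 1/1.0790 = 0.9268; α₂ = α₁·K2/[H⁺] = 0.05984
α₁ + 2α₂ = 1.0464
DIC = CA / (α₁ + 2α₂) = 2.18 / 1.0464 = 2.08 mmol/kg

DIC = 2.08 mmol/kg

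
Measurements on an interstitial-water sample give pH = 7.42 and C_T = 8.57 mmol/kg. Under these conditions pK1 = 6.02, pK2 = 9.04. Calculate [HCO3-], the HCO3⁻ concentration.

[HCO3⁻] = 8.06 mmol/kg

α₁ = 1 / (1 + [H⁺]/K1 + K2/[H⁺]) = 1 / (1 + 10^-1.40 + 10^-1.62)
   = 1 / (1 + 0.039811 + 0.023988) = 1/1.0638 = 0.9400
[HCO3⁻] = α₁ × DIC = 0.9400 × 8.57 = 8.06 mmol/kg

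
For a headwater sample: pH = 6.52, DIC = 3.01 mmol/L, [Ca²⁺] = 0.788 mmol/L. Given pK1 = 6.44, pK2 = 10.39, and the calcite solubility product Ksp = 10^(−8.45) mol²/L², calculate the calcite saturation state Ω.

α₂ = 1 / (1 + [H⁺]/K2 + [H⁺]²/(K1K2)) = 1 / (1 + 10^+3.87 + 10^+3.79)
   = 1 / (1 + 7413.1 + 6166.0) = 1/1.3580×10^4 = 7.364×10^-5
[CO3²⁻] = α₂ × DIC = 7.364×10^-5 × 3.01 = 0.0002216 mmol/L = 0.2216 μmol/L
Ksp = 10^(−8.45) = 3.548×10^-9
Ω = [Ca²⁺][CO3²⁻]/Ksp = (0.788×10^-3)(2.216×10^-7) / 3.548×10^-9 = 0.0492

Ω = 0.0492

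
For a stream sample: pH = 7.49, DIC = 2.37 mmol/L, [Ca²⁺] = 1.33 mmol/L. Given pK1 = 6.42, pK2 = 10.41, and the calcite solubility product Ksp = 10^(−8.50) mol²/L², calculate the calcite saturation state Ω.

α₂ = 1 / (1 + [H⁺]/K2 + [H⁺]²/(K1K2)) = 1 / (1 + 10^+2.92 + 10^+1.85)
   = 1 / (1 + 831.76 + 70.795) = 1/903.56 = 0.001107
[CO3²⁻] = α₂ × DIC = 0.001107 × 2.37 = 0.002623 mmol/L = 2.623 μmol/L
Ksp = 10^(−8.50) = 3.162×10^-9
Ω = [Ca²⁺][CO3²⁻]/Ksp = (1.33×10^-3)(2.623×10^-6) / 3.162×10^-9 = 1.10

Ω = 1.10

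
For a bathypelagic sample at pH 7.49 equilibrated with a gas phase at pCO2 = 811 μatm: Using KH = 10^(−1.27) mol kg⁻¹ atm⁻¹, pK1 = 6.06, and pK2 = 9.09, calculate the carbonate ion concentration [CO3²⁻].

[CO2*] = KH · pCO2 = 10^(−1.27) × 811×10^-6 = 4.355×10^-5 mol/kg
α₀ = 1/(1 + K1/[H⁺] + K1K2/[H⁺]²) = 1/(1 + 10^+1.43 + 10^-0.17) = 0.03498
DIC = [CO2*]/α₀ = 4.355×10^-5 / 0.03498 = 1.245 mmol/kg
[CO3²⁻] = α₂·DIC; α₂ = 0.02365, so [CO3²⁻] = 0.02365 × 1.245 = 0.0294 mmol/kg

[CO3²⁻] = 0.0294 mmol/kg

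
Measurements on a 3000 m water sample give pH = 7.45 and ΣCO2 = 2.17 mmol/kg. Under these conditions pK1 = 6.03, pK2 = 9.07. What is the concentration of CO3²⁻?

α₂ = 1 / (1 + [H⁺]/K2 + [H⁺]²/(K1K2)) = 1 / (1 + 10^+1.62 + 10^+0.20)
   = 1 / (1 + 41.687 + 1.5849) = 1/44.272 = 0.02259
[CO3²⁻] = α₂ × DIC = 0.02259 × 2.17 = 0.0490 mmol/kg

[CO3²⁻] = 0.0490 mmol/kg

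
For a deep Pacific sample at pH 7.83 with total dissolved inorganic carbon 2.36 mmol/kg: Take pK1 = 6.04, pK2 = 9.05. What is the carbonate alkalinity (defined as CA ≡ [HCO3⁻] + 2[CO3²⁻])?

CA = [HCO3⁻] + 2[CO3²⁻] = (α₁ + 2α₂)·DIC
At pH 7.83: [H⁺]/K1 = 10^-1.79 = 0.016218, K2/[H⁺] = 10^-1.22 = 0.060256
α₁ = 1/(1 + 0.016218 + 0.060256) = 1/1.0765 = 0.9290; α₂ = α₁·K2/[H⁺] = 0.05598
α₁ + 2α₂ = 1.0409
CA = 1.0409 × 2.36 = 2.46 mmol/kg

CA = 2.46 mmol/kg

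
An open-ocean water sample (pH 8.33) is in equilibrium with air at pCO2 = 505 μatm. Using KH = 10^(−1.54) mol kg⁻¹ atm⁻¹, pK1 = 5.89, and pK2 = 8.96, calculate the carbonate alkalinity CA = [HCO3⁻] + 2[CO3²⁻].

[CO2*] = KH · pCO2 = 10^(−1.54) × 505×10^-6 = 1.456×10^-5 mol/kg
α₀ = 1/(1 + K1/[H⁺] + K1K2/[H⁺]²) = 1/(1 + 10^+2.44 + 10^+1.81) = 0.002933
DIC = [CO2*]/α₀ = 1.456×10^-5 / 0.002933 = 4.966 mmol/kg
CA = (α₁ + 2α₂)·DIC = (0.8077 + 2×0.1893) × 4.966 = 5.89 mmol/kg

CA = 5.89 mmol/kg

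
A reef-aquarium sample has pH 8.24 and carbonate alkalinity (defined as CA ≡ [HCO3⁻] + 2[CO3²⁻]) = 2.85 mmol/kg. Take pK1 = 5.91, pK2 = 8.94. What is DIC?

CA = [HCO3⁻] + 2[CO3²⁻] = (α₁ + 2α₂)·DIC
At pH 8.24: [H⁺]/K1 = 10^-2.33 = 0.0046774, K2/[H⁺] = 10^-0.70 = 0.19953
α₁ = 1/(1 + 0.0046774 + 0.19953) = 1/1.2042 = 0.8304; α₂ = α₁·K2/[H⁺] = 0.1657
α₁ + 2α₂ = 1.1618
DIC = CA / (α₁ + 2α₂) = 2.85 / 1.1618 = 2.45 mmol/kg

DIC = 2.45 mmol/kg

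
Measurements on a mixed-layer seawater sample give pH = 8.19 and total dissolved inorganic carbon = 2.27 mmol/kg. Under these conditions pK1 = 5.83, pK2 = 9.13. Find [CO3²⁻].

[CO3²⁻] = 0.233 mmol/kg

α₂ = 1 / (1 + [H⁺]/K2 + [H⁺]²/(K1K2)) = 1 / (1 + 10^+0.94 + 10^-1.42)
   = 1 / (1 + 8.7096 + 0.038019) = 1/9.7477 = 0.1026
[CO3²⁻] = α₂ × DIC = 0.1026 × 2.27 = 0.233 mmol/kg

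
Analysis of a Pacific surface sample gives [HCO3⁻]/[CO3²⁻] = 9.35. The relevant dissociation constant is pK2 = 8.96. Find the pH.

pH = 7.99

From K2 = [H⁺][CO3²⁻]/[HCO3⁻]:  pH = pK2 − log₁₀([HCO3⁻]/[CO3²⁻])
log₁₀(9.35) = +0.971
pH = 8.96 − (+0.971) = 7.99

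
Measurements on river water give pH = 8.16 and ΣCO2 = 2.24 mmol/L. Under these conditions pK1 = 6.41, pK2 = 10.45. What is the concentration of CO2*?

α₀ = 1 / (1 + K1/[H⁺] + K1K2/[H⁺]²) = 1 / (1 + 10^+1.75 + 10^-0.54)
   = 1 / (1 + 56.234 + 0.28840) = 1/57.523 = 0.01738
[CO2*] = α₀ × DIC = 0.01738 × 2.24 = 0.0389 mmol/L

[CO2*] = 0.0389 mmol/L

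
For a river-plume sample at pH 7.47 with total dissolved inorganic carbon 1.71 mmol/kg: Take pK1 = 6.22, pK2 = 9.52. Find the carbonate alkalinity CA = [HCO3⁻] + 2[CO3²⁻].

CA = [HCO3⁻] + 2[CO3²⁻] = (α₁ + 2α₂)·DIC
At pH 7.47: [H⁺]/K1 = 10^-1.25 = 0.056234, K2/[H⁺] = 10^-2.05 = 0.0089125
α₁ = 1/(1 + 0.056234 + 0.0089125) = 1/1.0651 = 0.9388; α₂ = α₁·K2/[H⁺] = 0.008367
α₁ + 2α₂ = 0.9556
CA = 0.9556 × 1.71 = 1.63 mmol/kg

CA = 1.63 mmol/kg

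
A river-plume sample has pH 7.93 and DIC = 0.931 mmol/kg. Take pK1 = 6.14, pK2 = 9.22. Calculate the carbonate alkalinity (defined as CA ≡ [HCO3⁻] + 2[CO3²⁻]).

CA = [HCO3⁻] + 2[CO3²⁻] = (α₁ + 2α₂)·DIC
At pH 7.93: [H⁺]/K1 = 10^-1.79 = 0.016218, K2/[H⁺] = 10^-1.29 = 0.051286
α₁ = 1/(1 + 0.016218 + 0.051286) = 1/1.0675 = 0.9368; α₂ = α₁·K2/[H⁺] = 0.04804
α₁ + 2α₂ = 1.0329
CA = 1.0329 × 0.931 = 0.962 mmol/kg

CA = 0.962 mmol/kg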